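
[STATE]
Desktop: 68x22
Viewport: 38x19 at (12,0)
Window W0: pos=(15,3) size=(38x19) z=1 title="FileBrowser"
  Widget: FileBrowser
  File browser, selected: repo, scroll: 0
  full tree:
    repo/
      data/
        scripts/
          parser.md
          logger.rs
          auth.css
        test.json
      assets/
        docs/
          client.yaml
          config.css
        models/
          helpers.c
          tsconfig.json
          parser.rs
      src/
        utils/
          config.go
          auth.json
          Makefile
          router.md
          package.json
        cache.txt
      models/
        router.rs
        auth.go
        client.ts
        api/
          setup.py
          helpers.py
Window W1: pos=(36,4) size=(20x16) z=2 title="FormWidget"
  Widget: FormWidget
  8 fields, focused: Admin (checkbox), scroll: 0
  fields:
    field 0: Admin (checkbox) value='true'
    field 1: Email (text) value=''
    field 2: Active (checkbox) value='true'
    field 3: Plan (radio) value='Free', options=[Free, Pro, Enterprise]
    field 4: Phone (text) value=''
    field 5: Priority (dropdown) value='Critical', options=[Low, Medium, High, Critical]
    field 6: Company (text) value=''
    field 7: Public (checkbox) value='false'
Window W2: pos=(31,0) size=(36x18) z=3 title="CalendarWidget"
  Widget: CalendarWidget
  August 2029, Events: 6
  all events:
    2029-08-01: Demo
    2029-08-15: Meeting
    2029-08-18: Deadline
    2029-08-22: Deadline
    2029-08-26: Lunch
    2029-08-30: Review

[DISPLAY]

                   ┏━━━━━━━━━━━━━━━━━━
                   ┃ CalendarWidget   
                   ┠──────────────────
   ┏━━━━━━━━━━━━━━━┃           August 
   ┃ FileBrowser   ┃Mo Tu We Th Fr Sa 
   ┠───────────────┃       1*  2  3  4
   ┃> [-] repo/    ┃ 6  7  8  9 10 11 
   ┃    [+] data/  ┃13 14 15* 16 17 18
   ┃    [+] assets/┃20 21 22* 23 24 25
   ┃    [+] src/   ┃27 28 29 30* 31   
   ┃    [+] models/┃                  
   ┃               ┃                  
   ┃               ┃                  
   ┃               ┃                  
   ┃               ┃                  
   ┃               ┃                  
   ┃               ┃                  
   ┃               ┗━━━━━━━━━━━━━━━━━━
   ┃                    ┃             


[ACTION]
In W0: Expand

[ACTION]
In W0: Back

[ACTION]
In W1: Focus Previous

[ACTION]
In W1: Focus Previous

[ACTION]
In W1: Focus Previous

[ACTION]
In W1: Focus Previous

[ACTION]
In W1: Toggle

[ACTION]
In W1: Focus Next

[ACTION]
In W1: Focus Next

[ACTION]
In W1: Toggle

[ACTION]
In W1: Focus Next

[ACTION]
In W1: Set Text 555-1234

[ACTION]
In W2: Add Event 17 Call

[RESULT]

                   ┏━━━━━━━━━━━━━━━━━━
                   ┃ CalendarWidget   
                   ┠──────────────────
   ┏━━━━━━━━━━━━━━━┃           August 
   ┃ FileBrowser   ┃Mo Tu We Th Fr Sa 
   ┠───────────────┃       1*  2  3  4
   ┃> [-] repo/    ┃ 6  7  8  9 10 11 
   ┃    [+] data/  ┃13 14 15* 16 17* 1
   ┃    [+] assets/┃20 21 22* 23 24 25
   ┃    [+] src/   ┃27 28 29 30* 31   
   ┃    [+] models/┃                  
   ┃               ┃                  
   ┃               ┃                  
   ┃               ┃                  
   ┃               ┃                  
   ┃               ┃                  
   ┃               ┃                  
   ┃               ┗━━━━━━━━━━━━━━━━━━
   ┃                    ┃             


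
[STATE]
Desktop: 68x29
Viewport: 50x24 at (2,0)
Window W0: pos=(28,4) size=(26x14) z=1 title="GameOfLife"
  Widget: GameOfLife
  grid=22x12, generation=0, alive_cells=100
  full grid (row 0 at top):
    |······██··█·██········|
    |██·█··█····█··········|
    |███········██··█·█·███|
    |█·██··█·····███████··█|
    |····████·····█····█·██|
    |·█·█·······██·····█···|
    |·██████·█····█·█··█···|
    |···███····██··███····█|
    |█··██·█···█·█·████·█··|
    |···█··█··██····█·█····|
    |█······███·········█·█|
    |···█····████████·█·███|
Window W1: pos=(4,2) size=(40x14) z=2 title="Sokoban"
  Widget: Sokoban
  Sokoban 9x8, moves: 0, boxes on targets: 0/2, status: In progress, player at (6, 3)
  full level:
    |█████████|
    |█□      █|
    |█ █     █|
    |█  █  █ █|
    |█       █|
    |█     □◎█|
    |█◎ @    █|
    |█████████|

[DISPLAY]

                                                  
                                                  
  ┏━━━━━━━━━━━━━━━━━━━━━━━━━━━━━━━━━━━━━━┓        
  ┃ Sokoban                              ┃        
  ┠──────────────────────────────────────┨━━━━━━━━
  ┃█████████                             ┃        
  ┃█□      █                             ┃────────
  ┃█ █     █                             ┃        
  ┃█  █  █ █                             ┃······· 
  ┃█       █                             ┃█·█·███ 
  ┃█     □◎█                             ┃████··█ 
  ┃█◎ @    █                             ┃···█·██ 
  ┃█████████                             ┃···█··· 
  ┃Moves: 0  0/2                         ┃█··█··· 
  ┃                                      ┃██····█ 
  ┗━━━━━━━━━━━━━━━━━━━━━━━━━━━━━━━━━━━━━━┛███·█·· 
                          ┃···█··█··██····█·█···· 
                          ┗━━━━━━━━━━━━━━━━━━━━━━━
                                                  
                                                  
                                                  
                                                  
                                                  
                                                  


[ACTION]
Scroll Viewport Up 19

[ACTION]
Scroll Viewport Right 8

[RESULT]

                                                  
                                                  
━━━━━━━━━━━━━━━━━━━━━━━━━━━━━━━━━┓                
ban                              ┃                
─────────────────────────────────┨━━━━━━━━━┓      
████                             ┃         ┃      
   █                             ┃─────────┨      
   █                             ┃         ┃      
 █ █                             ┃·······  ┃      
   █                             ┃█·█·███  ┃      
 □◎█                             ┃████··█  ┃      
   █                             ┃···█·██  ┃      
████                             ┃···█···  ┃      
: 0  0/2                         ┃█··█···  ┃      
                                 ┃██····█  ┃      
━━━━━━━━━━━━━━━━━━━━━━━━━━━━━━━━━┛███·█··  ┃      
                  ┃···█··█··██····█·█····  ┃      
                  ┗━━━━━━━━━━━━━━━━━━━━━━━━┛      
                                                  
                                                  
                                                  
                                                  
                                                  
                                                  


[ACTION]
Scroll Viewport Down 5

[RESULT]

████                             ┃         ┃      
   █                             ┃─────────┨      
   █                             ┃         ┃      
 █ █                             ┃·······  ┃      
   █                             ┃█·█·███  ┃      
 □◎█                             ┃████··█  ┃      
   █                             ┃···█·██  ┃      
████                             ┃···█···  ┃      
: 0  0/2                         ┃█··█···  ┃      
                                 ┃██····█  ┃      
━━━━━━━━━━━━━━━━━━━━━━━━━━━━━━━━━┛███·█··  ┃      
                  ┃···█··█··██····█·█····  ┃      
                  ┗━━━━━━━━━━━━━━━━━━━━━━━━┛      
                                                  
                                                  
                                                  
                                                  
                                                  
                                                  
                                                  
                                                  
                                                  
                                                  
                                                  


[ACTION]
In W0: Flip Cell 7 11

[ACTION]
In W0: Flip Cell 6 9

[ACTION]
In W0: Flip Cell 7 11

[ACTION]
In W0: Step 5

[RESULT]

████                             ┃         ┃      
   █                             ┃─────────┨      
   █                             ┃         ┃      
 █ █                             ┃·····██  ┃      
   █                             ┃·······  ┃      
 □◎█                             ┃·······  ┃      
   █                             ┃·······  ┃      
████                             ┃·······  ┃      
: 0  0/2                         ┃██··██·  ┃      
                                 ┃····██·  ┃      
━━━━━━━━━━━━━━━━━━━━━━━━━━━━━━━━━┛·······  ┃      
                  ┃········██·····█·█·█··  ┃      
                  ┗━━━━━━━━━━━━━━━━━━━━━━━━┛      
                                                  
                                                  
                                                  
                                                  
                                                  
                                                  
                                                  
                                                  
                                                  
                                                  
                                                  


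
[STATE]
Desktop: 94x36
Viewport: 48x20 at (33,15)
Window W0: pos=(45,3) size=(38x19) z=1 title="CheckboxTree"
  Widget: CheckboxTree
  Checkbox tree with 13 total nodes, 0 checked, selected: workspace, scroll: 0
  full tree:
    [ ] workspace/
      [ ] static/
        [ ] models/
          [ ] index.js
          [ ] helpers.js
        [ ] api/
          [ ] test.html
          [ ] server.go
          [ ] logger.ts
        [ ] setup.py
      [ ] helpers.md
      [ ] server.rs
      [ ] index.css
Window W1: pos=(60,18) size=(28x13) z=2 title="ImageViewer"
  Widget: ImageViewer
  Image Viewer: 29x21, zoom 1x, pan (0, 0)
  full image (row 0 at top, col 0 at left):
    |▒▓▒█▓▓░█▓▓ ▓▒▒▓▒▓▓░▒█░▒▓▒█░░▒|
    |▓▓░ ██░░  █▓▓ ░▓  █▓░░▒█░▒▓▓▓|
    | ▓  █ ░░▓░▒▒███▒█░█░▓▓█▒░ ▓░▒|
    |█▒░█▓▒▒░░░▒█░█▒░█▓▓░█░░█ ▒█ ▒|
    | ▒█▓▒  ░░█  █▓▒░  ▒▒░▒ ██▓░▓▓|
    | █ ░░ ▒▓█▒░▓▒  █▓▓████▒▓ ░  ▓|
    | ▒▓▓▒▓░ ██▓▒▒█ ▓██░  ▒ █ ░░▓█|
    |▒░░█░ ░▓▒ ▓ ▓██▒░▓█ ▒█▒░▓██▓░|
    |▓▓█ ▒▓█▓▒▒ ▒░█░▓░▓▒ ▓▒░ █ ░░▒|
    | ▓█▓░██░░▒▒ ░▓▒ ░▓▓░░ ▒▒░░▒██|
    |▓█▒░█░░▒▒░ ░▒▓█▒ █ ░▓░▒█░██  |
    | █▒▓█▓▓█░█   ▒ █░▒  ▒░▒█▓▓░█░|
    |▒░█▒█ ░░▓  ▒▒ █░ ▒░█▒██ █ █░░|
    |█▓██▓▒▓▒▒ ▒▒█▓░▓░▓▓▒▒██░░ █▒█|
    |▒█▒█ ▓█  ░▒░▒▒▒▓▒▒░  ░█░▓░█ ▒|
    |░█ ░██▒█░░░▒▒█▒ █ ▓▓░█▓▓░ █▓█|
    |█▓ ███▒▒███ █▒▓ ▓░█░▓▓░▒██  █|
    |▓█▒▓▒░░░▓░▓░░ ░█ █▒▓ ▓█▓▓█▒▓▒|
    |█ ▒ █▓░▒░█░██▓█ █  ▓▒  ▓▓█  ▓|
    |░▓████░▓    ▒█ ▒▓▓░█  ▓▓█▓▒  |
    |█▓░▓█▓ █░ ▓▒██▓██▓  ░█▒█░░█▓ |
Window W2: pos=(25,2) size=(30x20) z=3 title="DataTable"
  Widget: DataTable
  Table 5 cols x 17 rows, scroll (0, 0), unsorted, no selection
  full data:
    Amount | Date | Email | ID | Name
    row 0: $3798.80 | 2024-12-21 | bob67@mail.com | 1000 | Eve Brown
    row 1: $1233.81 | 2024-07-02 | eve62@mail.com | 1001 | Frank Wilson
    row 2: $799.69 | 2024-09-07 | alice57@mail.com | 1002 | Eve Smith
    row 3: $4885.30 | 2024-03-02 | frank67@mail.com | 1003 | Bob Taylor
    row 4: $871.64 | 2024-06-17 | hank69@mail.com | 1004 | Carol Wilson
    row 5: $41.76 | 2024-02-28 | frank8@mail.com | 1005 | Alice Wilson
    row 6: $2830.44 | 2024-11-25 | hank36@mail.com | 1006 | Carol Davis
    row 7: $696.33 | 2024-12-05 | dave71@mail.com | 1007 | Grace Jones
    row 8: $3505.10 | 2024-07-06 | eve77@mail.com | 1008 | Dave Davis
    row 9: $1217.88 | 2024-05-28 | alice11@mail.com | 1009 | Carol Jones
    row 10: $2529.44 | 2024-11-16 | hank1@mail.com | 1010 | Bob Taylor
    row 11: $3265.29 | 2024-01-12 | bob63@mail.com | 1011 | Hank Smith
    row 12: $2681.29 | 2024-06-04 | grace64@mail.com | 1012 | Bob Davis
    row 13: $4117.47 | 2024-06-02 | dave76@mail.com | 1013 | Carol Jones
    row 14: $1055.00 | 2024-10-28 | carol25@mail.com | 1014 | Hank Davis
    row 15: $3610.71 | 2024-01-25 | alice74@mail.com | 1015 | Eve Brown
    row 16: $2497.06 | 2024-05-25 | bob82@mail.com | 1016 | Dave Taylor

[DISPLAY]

0│2024-07-06│eve77@ma┃setup.py                  
8│2024-05-28│alice11@┃lpers.md                  
4│2024-11-16│hank1@ma┃rver.rs                   
9│2024-01-12│bob63@ma┃dex.c┏━━━━━━━━━━━━━━━━━━━━
9│2024-06-04│grace64@┃     ┃ ImageViewer        
7│2024-06-02│dave76@m┃     ┠────────────────────
━━━━━━━━━━━━━━━━━━━━━┛━━━━━┃▒▓▒█▓▓░█▓▓ ▓▒▒▓▒▓▓░▒
                           ┃▓▓░ ██░░  █▓▓ ░▓  █▓
                           ┃ ▓  █ ░░▓░▒▒███▒█░█░
                           ┃█▒░█▓▒▒░░░▒█░█▒░█▓▓░
                           ┃ ▒█▓▒  ░░█  █▓▒░  ▒▒
                           ┃ █ ░░ ▒▓█▒░▓▒  █▓▓██
                           ┃ ▒▓▓▒▓░ ██▓▒▒█ ▓██░ 
                           ┃▒░░█░ ░▓▒ ▓ ▓██▒░▓█ 
                           ┃▓▓█ ▒▓█▓▒▒ ▒░█░▓░▓▒ 
                           ┗━━━━━━━━━━━━━━━━━━━━
                                                
                                                
                                                
                                                


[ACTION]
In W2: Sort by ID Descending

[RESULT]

0│2024-07-06│eve77@ma┃setup.py                  
 │2024-12-05│dave71@m┃lpers.md                  
4│2024-11-25│hank36@m┃rver.rs                   
 │2024-02-28│frank8@m┃dex.c┏━━━━━━━━━━━━━━━━━━━━
 │2024-06-17│hank69@m┃     ┃ ImageViewer        
0│2024-03-02│frank67@┃     ┠────────────────────
━━━━━━━━━━━━━━━━━━━━━┛━━━━━┃▒▓▒█▓▓░█▓▓ ▓▒▒▓▒▓▓░▒
                           ┃▓▓░ ██░░  █▓▓ ░▓  █▓
                           ┃ ▓  █ ░░▓░▒▒███▒█░█░
                           ┃█▒░█▓▒▒░░░▒█░█▒░█▓▓░
                           ┃ ▒█▓▒  ░░█  █▓▒░  ▒▒
                           ┃ █ ░░ ▒▓█▒░▓▒  █▓▓██
                           ┃ ▒▓▓▒▓░ ██▓▒▒█ ▓██░ 
                           ┃▒░░█░ ░▓▒ ▓ ▓██▒░▓█ 
                           ┃▓▓█ ▒▓█▓▒▒ ▒░█░▓░▓▒ 
                           ┗━━━━━━━━━━━━━━━━━━━━
                                                
                                                
                                                
                                                


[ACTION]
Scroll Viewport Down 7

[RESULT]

 │2024-12-05│dave71@m┃lpers.md                  
4│2024-11-25│hank36@m┃rver.rs                   
 │2024-02-28│frank8@m┃dex.c┏━━━━━━━━━━━━━━━━━━━━
 │2024-06-17│hank69@m┃     ┃ ImageViewer        
0│2024-03-02│frank67@┃     ┠────────────────────
━━━━━━━━━━━━━━━━━━━━━┛━━━━━┃▒▓▒█▓▓░█▓▓ ▓▒▒▓▒▓▓░▒
                           ┃▓▓░ ██░░  █▓▓ ░▓  █▓
                           ┃ ▓  █ ░░▓░▒▒███▒█░█░
                           ┃█▒░█▓▒▒░░░▒█░█▒░█▓▓░
                           ┃ ▒█▓▒  ░░█  █▓▒░  ▒▒
                           ┃ █ ░░ ▒▓█▒░▓▒  █▓▓██
                           ┃ ▒▓▓▒▓░ ██▓▒▒█ ▓██░ 
                           ┃▒░░█░ ░▓▒ ▓ ▓██▒░▓█ 
                           ┃▓▓█ ▒▓█▓▒▒ ▒░█░▓░▓▒ 
                           ┗━━━━━━━━━━━━━━━━━━━━
                                                
                                                
                                                
                                                
                                                


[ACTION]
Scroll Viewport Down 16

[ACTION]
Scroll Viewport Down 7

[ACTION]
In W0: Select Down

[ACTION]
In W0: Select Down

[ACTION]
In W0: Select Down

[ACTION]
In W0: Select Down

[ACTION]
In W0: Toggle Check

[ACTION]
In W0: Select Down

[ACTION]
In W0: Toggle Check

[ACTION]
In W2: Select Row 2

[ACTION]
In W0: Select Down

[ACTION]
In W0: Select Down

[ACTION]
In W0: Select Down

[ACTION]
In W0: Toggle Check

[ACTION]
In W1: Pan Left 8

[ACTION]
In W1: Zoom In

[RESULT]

 │2024-12-05│dave71@m┃lpers.md                  
4│2024-11-25│hank36@m┃rver.rs                   
 │2024-02-28│frank8@m┃dex.c┏━━━━━━━━━━━━━━━━━━━━
 │2024-06-17│hank69@m┃     ┃ ImageViewer        
0│2024-03-02│frank67@┃     ┠────────────────────
━━━━━━━━━━━━━━━━━━━━━┛━━━━━┃▒▒▓▓▒▒██▓▓▓▓░░██▓▓▓▓
                           ┃▒▒▓▓▒▒██▓▓▓▓░░██▓▓▓▓
                           ┃▓▓▓▓░░  ████░░░░    
                           ┃▓▓▓▓░░  ████░░░░    
                           ┃  ▓▓    ██  ░░░░▓▓░░
                           ┃  ▓▓    ██  ░░░░▓▓░░
                           ┃██▒▒░░██▓▓▒▒▒▒░░░░░░
                           ┃██▒▒░░██▓▓▒▒▒▒░░░░░░
                           ┃  ▒▒██▓▓▒▒    ░░░░██
                           ┗━━━━━━━━━━━━━━━━━━━━
                                                
                                                
                                                
                                                
                                                


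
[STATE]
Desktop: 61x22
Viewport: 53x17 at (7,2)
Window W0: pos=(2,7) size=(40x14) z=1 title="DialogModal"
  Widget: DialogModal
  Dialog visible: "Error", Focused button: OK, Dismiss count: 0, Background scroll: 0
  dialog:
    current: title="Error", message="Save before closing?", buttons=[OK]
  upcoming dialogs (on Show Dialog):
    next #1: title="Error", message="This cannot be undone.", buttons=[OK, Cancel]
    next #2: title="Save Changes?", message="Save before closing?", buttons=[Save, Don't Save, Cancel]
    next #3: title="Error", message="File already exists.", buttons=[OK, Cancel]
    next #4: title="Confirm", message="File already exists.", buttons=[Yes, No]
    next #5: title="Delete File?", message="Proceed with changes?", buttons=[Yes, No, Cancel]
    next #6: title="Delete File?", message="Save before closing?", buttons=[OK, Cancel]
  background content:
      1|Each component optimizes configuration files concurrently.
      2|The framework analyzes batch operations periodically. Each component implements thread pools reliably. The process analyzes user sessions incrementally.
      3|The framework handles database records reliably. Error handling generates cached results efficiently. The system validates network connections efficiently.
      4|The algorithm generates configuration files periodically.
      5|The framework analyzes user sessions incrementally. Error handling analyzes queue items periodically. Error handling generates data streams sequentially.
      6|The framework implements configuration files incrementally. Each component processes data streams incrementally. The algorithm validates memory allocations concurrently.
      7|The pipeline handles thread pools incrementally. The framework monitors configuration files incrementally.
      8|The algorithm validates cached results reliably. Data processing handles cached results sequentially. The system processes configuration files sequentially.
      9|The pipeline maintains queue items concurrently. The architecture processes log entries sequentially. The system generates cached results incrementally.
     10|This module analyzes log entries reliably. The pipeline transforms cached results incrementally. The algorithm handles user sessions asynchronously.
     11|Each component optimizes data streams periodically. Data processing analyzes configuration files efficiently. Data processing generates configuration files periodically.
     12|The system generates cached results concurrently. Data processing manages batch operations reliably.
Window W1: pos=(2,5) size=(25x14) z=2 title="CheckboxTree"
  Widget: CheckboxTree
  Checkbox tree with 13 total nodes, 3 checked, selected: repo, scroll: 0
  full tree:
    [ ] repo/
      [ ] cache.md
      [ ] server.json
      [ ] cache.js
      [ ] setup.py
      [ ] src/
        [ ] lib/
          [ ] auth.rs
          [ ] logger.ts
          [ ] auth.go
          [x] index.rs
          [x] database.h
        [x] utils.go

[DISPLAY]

                                                     
                                                     
                                                     
━━━━━━━━━━━━━━━━━━━┓                                 
ckboxTree          ┃                                 
───────────────────┨━━━━━━━━━━━━━━┓                  
 repo/             ┃              ┃                  
 ] cache.md        ┃──────────────┨                  
 ] server.json     ┃ configuration┃                  
 ] cache.js        ┃atch operation┃                  
 ] setup.py        ┃──────┐records┃                  
-] src/            ┃      │ration ┃                  
 [-] lib/          ┃sing? │sions i┃                  
   [ ] auth.rs     ┃      │uration┃                  
   [ ] logger.ts   ┃──────┘ls incr┃                  
   [ ] auth.go     ┃cached results┃                  
━━━━━━━━━━━━━━━━━━━┛ueue items con┃                  


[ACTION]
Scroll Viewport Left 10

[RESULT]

                                                     
                                                     
                                                     
  ┏━━━━━━━━━━━━━━━━━━━━━━━┓                          
  ┃ CheckboxTree          ┃                          
  ┠───────────────────────┨━━━━━━━━━━━━━━┓           
  ┃>[-] repo/             ┃              ┃           
  ┃   [ ] cache.md        ┃──────────────┨           
  ┃   [ ] server.json     ┃ configuration┃           
  ┃   [ ] cache.js        ┃atch operation┃           
  ┃   [ ] setup.py        ┃──────┐records┃           
  ┃   [-] src/            ┃      │ration ┃           
  ┃     [-] lib/          ┃sing? │sions i┃           
  ┃       [ ] auth.rs     ┃      │uration┃           
  ┃       [ ] logger.ts   ┃──────┘ls incr┃           
  ┃       [ ] auth.go     ┃cached results┃           
  ┗━━━━━━━━━━━━━━━━━━━━━━━┛ueue items con┃           


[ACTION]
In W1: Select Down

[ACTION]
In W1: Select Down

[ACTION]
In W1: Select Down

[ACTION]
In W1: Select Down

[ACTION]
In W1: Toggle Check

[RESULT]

                                                     
                                                     
                                                     
  ┏━━━━━━━━━━━━━━━━━━━━━━━┓                          
  ┃ CheckboxTree          ┃                          
  ┠───────────────────────┨━━━━━━━━━━━━━━┓           
  ┃ [-] repo/             ┃              ┃           
  ┃   [ ] cache.md        ┃──────────────┨           
  ┃   [ ] server.json     ┃ configuration┃           
  ┃   [ ] cache.js        ┃atch operation┃           
  ┃>  [x] setup.py        ┃──────┐records┃           
  ┃   [-] src/            ┃      │ration ┃           
  ┃     [-] lib/          ┃sing? │sions i┃           
  ┃       [ ] auth.rs     ┃      │uration┃           
  ┃       [ ] logger.ts   ┃──────┘ls incr┃           
  ┃       [ ] auth.go     ┃cached results┃           
  ┗━━━━━━━━━━━━━━━━━━━━━━━┛ueue items con┃           


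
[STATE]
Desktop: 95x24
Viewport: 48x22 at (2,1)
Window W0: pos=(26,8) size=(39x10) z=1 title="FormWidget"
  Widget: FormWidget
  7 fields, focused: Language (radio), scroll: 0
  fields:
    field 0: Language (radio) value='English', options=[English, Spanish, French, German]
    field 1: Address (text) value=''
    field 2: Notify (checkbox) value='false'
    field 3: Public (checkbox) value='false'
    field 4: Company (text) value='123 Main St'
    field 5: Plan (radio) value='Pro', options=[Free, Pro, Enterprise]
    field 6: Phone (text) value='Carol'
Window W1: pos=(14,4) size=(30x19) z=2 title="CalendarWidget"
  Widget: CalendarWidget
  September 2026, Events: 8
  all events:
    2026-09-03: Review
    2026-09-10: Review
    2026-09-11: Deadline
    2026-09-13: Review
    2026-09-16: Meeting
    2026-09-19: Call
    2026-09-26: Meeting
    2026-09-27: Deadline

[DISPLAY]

                                                
                                                
                                                
            ┏━━━━━━━━━━━━━━━━━━━━━━━━━━━━┓      
            ┃ CalendarWidget             ┃      
            ┠────────────────────────────┨      
            ┃       September 2026       ┃      
            ┃Mo Tu We Th Fr Sa Su        ┃━━━━━━
            ┃    1  2  3*  4  5  6       ┃      
            ┃ 7  8  9 10* 11* 12 13*     ┃──────
            ┃14 15 16* 17 18 19* 20      ┃ Engli
            ┃21 22 23 24 25 26* 27*      ┃      
            ┃28 29 30                    ┃      
            ┃                            ┃      
            ┃                            ┃3 Main
            ┃                            ┃ Free 
            ┃                            ┃━━━━━━
            ┃                            ┃      
            ┃                            ┃      
            ┃                            ┃      
            ┃                            ┃      
            ┗━━━━━━━━━━━━━━━━━━━━━━━━━━━━┛      


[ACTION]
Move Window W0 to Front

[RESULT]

                                                
                                                
                                                
            ┏━━━━━━━━━━━━━━━━━━━━━━━━━━━━┓      
            ┃ CalendarWidget             ┃      
            ┠────────────────────────────┨      
            ┃       September 2026       ┃      
            ┃Mo Tu We Th┏━━━━━━━━━━━━━━━━━━━━━━━
            ┃    1  2  3┃ FormWidget            
            ┃ 7  8  9 10┠───────────────────────
            ┃14 15 16* 1┃> Language:   (●) Engli
            ┃21 22 23 24┃  Address:    [        
            ┃28 29 30   ┃  Notify:     [ ]      
            ┃           ┃  Public:     [ ]      
            ┃           ┃  Company:    [123 Main
            ┃           ┃  Plan:       ( ) Free 
            ┃           ┗━━━━━━━━━━━━━━━━━━━━━━━
            ┃                            ┃      
            ┃                            ┃      
            ┃                            ┃      
            ┃                            ┃      
            ┗━━━━━━━━━━━━━━━━━━━━━━━━━━━━┛      


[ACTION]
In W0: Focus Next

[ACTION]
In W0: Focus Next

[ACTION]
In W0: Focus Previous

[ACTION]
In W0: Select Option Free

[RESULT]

                                                
                                                
                                                
            ┏━━━━━━━━━━━━━━━━━━━━━━━━━━━━┓      
            ┃ CalendarWidget             ┃      
            ┠────────────────────────────┨      
            ┃       September 2026       ┃      
            ┃Mo Tu We Th┏━━━━━━━━━━━━━━━━━━━━━━━
            ┃    1  2  3┃ FormWidget            
            ┃ 7  8  9 10┠───────────────────────
            ┃14 15 16* 1┃  Language:   (●) Engli
            ┃21 22 23 24┃> Address:    [        
            ┃28 29 30   ┃  Notify:     [ ]      
            ┃           ┃  Public:     [ ]      
            ┃           ┃  Company:    [123 Main
            ┃           ┃  Plan:       ( ) Free 
            ┃           ┗━━━━━━━━━━━━━━━━━━━━━━━
            ┃                            ┃      
            ┃                            ┃      
            ┃                            ┃      
            ┃                            ┃      
            ┗━━━━━━━━━━━━━━━━━━━━━━━━━━━━┛      


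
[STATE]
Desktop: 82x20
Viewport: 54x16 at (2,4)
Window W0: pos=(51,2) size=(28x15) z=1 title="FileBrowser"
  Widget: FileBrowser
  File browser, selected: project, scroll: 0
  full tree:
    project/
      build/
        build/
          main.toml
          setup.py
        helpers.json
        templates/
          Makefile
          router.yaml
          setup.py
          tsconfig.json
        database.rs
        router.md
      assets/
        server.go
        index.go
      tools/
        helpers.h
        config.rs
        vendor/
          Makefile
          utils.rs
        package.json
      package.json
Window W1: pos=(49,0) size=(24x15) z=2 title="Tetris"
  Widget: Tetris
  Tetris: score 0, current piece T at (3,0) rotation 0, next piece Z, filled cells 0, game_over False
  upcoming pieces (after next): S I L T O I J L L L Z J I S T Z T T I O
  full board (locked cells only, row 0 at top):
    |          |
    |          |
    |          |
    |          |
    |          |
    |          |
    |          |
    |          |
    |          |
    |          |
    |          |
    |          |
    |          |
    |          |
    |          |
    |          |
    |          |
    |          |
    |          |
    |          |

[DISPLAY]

                                               ┃      
                                               ┃      
                                               ┃      
                                               ┃      
                                               ┃      
                                               ┃      
                                               ┃      
                                               ┃      
                                               ┃      
                                               ┃      
                                               ┗━━━━━━
                                                 ┃    
                                                 ┗━━━━
                                                      
                                                      
                                                      


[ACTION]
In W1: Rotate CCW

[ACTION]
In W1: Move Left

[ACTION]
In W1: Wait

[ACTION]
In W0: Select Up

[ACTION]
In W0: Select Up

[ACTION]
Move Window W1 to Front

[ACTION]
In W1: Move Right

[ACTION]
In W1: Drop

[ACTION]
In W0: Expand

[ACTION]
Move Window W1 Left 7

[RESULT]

                                        ┃          │▓▓
                                        ┃          │ ▓
                                        ┃          │  
                                        ┃          │  
                                        ┃          │  
                                        ┃          │Sc
                                        ┃          │0 
                                        ┃          │  
                                        ┃          │  
                                        ┃          │  
                                        ┗━━━━━━━━━━━━━
                                                 ┃    
                                                 ┗━━━━
                                                      
                                                      
                                                      


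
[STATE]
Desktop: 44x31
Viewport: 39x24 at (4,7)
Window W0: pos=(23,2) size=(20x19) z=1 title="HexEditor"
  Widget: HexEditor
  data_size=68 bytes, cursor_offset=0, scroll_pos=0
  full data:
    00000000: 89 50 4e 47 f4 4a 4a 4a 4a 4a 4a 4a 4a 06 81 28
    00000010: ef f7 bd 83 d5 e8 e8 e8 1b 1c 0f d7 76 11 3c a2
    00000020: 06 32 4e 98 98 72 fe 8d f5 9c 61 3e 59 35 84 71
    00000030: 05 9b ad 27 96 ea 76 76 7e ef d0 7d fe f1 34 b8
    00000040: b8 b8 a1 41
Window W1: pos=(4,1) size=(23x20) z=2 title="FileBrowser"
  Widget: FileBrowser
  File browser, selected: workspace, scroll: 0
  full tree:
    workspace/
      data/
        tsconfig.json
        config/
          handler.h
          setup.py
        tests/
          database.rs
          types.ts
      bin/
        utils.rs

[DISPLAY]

┃                     ┃00020  06 32 4e┃
┃                     ┃00030  05 9b ad┃
┃                     ┃00040  b8 b8 a1┃
┃                     ┃               ┃
┃                     ┃               ┃
┃                     ┃               ┃
┃                     ┃               ┃
┃                     ┃               ┃
┃                     ┃               ┃
┃                     ┃               ┃
┃                     ┃               ┃
┃                     ┃               ┃
┃                     ┃               ┃
┗━━━━━━━━━━━━━━━━━━━━━┛━━━━━━━━━━━━━━━┛
                                       
                                       
                                       
                                       
                                       
                                       
                                       
                                       
                                       
                                       


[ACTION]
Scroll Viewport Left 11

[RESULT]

    ┃                     ┃00020  06 32
    ┃                     ┃00030  05 9b
    ┃                     ┃00040  b8 b8
    ┃                     ┃            
    ┃                     ┃            
    ┃                     ┃            
    ┃                     ┃            
    ┃                     ┃            
    ┃                     ┃            
    ┃                     ┃            
    ┃                     ┃            
    ┃                     ┃            
    ┃                     ┃            
    ┗━━━━━━━━━━━━━━━━━━━━━┛━━━━━━━━━━━━
                                       
                                       
                                       
                                       
                                       
                                       
                                       
                                       
                                       
                                       


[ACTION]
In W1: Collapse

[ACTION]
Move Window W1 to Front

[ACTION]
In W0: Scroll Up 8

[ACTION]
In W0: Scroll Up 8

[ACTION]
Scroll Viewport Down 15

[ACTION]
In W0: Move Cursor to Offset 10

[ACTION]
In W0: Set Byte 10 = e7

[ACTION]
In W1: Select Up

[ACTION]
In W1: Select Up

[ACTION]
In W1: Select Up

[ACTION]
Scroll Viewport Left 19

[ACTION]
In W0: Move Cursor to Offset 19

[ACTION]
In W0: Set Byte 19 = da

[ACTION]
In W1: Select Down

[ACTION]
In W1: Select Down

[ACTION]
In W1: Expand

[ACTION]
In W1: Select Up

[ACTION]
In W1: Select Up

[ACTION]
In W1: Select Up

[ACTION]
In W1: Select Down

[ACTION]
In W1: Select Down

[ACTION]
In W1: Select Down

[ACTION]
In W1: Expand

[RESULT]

    ┃      utils.rs       ┃00020  06 32
    ┃                     ┃00030  05 9b
    ┃                     ┃00040  b8 b8
    ┃                     ┃            
    ┃                     ┃            
    ┃                     ┃            
    ┃                     ┃            
    ┃                     ┃            
    ┃                     ┃            
    ┃                     ┃            
    ┃                     ┃            
    ┃                     ┃            
    ┃                     ┃            
    ┗━━━━━━━━━━━━━━━━━━━━━┛━━━━━━━━━━━━
                                       
                                       
                                       
                                       
                                       
                                       
                                       
                                       
                                       
                                       
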